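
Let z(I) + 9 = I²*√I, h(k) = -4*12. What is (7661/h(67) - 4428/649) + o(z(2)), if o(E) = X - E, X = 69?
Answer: -2754677/31152 - 4*√2 ≈ -94.084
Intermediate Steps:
h(k) = -48
z(I) = -9 + I^(5/2) (z(I) = -9 + I²*√I = -9 + I^(5/2))
o(E) = 69 - E
(7661/h(67) - 4428/649) + o(z(2)) = (7661/(-48) - 4428/649) + (69 - (-9 + 2^(5/2))) = (7661*(-1/48) - 4428*1/649) + (69 - (-9 + 4*√2)) = (-7661/48 - 4428/649) + (69 + (9 - 4*√2)) = -5184533/31152 + (78 - 4*√2) = -2754677/31152 - 4*√2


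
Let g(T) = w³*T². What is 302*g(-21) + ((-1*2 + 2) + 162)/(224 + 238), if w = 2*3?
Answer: 2215083051/77 ≈ 2.8767e+7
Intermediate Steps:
w = 6
g(T) = 216*T² (g(T) = 6³*T² = 216*T²)
302*g(-21) + ((-1*2 + 2) + 162)/(224 + 238) = 302*(216*(-21)²) + ((-1*2 + 2) + 162)/(224 + 238) = 302*(216*441) + ((-2 + 2) + 162)/462 = 302*95256 + (0 + 162)*(1/462) = 28767312 + 162*(1/462) = 28767312 + 27/77 = 2215083051/77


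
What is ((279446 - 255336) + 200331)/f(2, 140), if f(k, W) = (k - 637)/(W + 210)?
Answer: -15710870/127 ≈ -1.2371e+5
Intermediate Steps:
f(k, W) = (-637 + k)/(210 + W)
((279446 - 255336) + 200331)/f(2, 140) = ((279446 - 255336) + 200331)/(((-637 + 2)/(210 + 140))) = (24110 + 200331)/((-635/350)) = 224441/(((1/350)*(-635))) = 224441/(-127/70) = 224441*(-70/127) = -15710870/127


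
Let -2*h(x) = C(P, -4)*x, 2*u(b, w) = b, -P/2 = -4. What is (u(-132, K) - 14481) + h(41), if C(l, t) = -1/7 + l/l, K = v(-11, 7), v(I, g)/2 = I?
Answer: -101952/7 ≈ -14565.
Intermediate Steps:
v(I, g) = 2*I
K = -22 (K = 2*(-11) = -22)
P = 8 (P = -2*(-4) = 8)
u(b, w) = b/2
C(l, t) = 6/7 (C(l, t) = -1*⅐ + 1 = -⅐ + 1 = 6/7)
h(x) = -3*x/7
(u(-132, K) - 14481) + h(41) = ((½)*(-132) - 14481) - 3/7*41 = (-66 - 14481) - 123/7 = -14547 - 123/7 = -101952/7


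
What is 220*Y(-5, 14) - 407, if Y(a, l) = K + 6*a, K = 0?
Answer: -7007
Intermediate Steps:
Y(a, l) = 6*a (Y(a, l) = 0 + 6*a = 6*a)
220*Y(-5, 14) - 407 = 220*(6*(-5)) - 407 = 220*(-30) - 407 = -6600 - 407 = -7007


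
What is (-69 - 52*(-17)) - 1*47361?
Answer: -46546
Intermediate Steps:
(-69 - 52*(-17)) - 1*47361 = (-69 + 884) - 47361 = 815 - 47361 = -46546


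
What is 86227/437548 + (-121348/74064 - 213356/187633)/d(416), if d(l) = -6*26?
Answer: 12738054791981263/59285256691289616 ≈ 0.21486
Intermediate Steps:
d(l) = -156
86227/437548 + (-121348/74064 - 213356/187633)/d(416) = 86227/437548 + (-121348/74064 - 213356/187633)/(-156) = 86227*(1/437548) + (-121348*1/74064 - 213356*1/187633)*(-1/156) = 86227/437548 + (-30337/18516 - 213356/187633)*(-1/156) = 86227/437548 - 9642722017/3474212628*(-1/156) = 86227/437548 + 9642722017/541977169968 = 12738054791981263/59285256691289616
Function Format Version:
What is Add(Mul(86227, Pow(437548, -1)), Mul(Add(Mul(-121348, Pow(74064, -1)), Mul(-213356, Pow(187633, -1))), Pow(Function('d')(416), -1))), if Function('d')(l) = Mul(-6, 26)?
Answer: Rational(12738054791981263, 59285256691289616) ≈ 0.21486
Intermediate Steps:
Function('d')(l) = -156
Add(Mul(86227, Pow(437548, -1)), Mul(Add(Mul(-121348, Pow(74064, -1)), Mul(-213356, Pow(187633, -1))), Pow(Function('d')(416), -1))) = Add(Mul(86227, Pow(437548, -1)), Mul(Add(Mul(-121348, Pow(74064, -1)), Mul(-213356, Pow(187633, -1))), Pow(-156, -1))) = Add(Mul(86227, Rational(1, 437548)), Mul(Add(Mul(-121348, Rational(1, 74064)), Mul(-213356, Rational(1, 187633))), Rational(-1, 156))) = Add(Rational(86227, 437548), Mul(Add(Rational(-30337, 18516), Rational(-213356, 187633)), Rational(-1, 156))) = Add(Rational(86227, 437548), Mul(Rational(-9642722017, 3474212628), Rational(-1, 156))) = Add(Rational(86227, 437548), Rational(9642722017, 541977169968)) = Rational(12738054791981263, 59285256691289616)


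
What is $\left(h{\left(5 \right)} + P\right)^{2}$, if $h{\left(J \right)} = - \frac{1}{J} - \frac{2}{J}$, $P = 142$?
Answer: $\frac{499849}{25} \approx 19994.0$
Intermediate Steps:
$h{\left(J \right)} = - \frac{3}{J}$
$\left(h{\left(5 \right)} + P\right)^{2} = \left(- \frac{3}{5} + 142\right)^{2} = \left(\frac{707}{5}\right)^{2} = \frac{499849}{25}$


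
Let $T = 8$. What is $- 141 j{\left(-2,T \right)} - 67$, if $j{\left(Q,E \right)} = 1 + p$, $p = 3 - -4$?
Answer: $-1195$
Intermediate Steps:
$p = 7$ ($p = 3 + 4 = 7$)
$j{\left(Q,E \right)} = 8$ ($j{\left(Q,E \right)} = 1 + 7 = 8$)
$- 141 j{\left(-2,T \right)} - 67 = \left(-141\right) 8 - 67 = -1128 - 67 = -1195$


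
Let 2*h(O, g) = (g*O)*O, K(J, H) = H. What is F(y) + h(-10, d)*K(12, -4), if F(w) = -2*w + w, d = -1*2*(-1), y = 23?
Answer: -423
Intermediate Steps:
d = 2 (d = -2*(-1) = 2)
h(O, g) = g*O**2/2 (h(O, g) = ((g*O)*O)/2 = ((O*g)*O)/2 = (g*O**2)/2 = g*O**2/2)
F(w) = -w
F(y) + h(-10, d)*K(12, -4) = -1*23 + ((1/2)*2*(-10)**2)*(-4) = -23 + ((1/2)*2*100)*(-4) = -23 + 100*(-4) = -23 - 400 = -423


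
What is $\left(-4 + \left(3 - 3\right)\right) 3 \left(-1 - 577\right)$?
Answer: $6936$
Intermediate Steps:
$\left(-4 + \left(3 - 3\right)\right) 3 \left(-1 - 577\right) = \left(-4 + 0\right) 3 \left(-578\right) = \left(-4\right) 3 \left(-578\right) = \left(-12\right) \left(-578\right) = 6936$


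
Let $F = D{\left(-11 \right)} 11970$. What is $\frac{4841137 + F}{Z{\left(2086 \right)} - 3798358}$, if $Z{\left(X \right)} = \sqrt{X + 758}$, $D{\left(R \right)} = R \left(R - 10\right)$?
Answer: $- \frac{2063649800579}{1030537392380} - \frac{3259803 \sqrt{79}}{1030537392380} \approx -2.0025$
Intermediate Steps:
$D{\left(R \right)} = R \left(-10 + R\right)$
$Z{\left(X \right)} = \sqrt{758 + X}$
$F = 2765070$ ($F = - 11 \left(-10 - 11\right) 11970 = \left(-11\right) \left(-21\right) 11970 = 231 \cdot 11970 = 2765070$)
$\frac{4841137 + F}{Z{\left(2086 \right)} - 3798358} = \frac{4841137 + 2765070}{\sqrt{758 + 2086} - 3798358} = \frac{7606207}{\sqrt{2844} - 3798358} = \frac{7606207}{6 \sqrt{79} - 3798358} = \frac{7606207}{-3798358 + 6 \sqrt{79}}$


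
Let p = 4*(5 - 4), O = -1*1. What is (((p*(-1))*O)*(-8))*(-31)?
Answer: 992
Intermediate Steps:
O = -1
p = 4 (p = 4*1 = 4)
(((p*(-1))*O)*(-8))*(-31) = (((4*(-1))*(-1))*(-8))*(-31) = (-4*(-1)*(-8))*(-31) = (4*(-8))*(-31) = -32*(-31) = 992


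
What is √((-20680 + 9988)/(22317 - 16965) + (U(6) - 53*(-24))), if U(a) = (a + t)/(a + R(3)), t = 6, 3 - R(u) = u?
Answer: √253021598/446 ≈ 35.665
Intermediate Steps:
R(u) = 3 - u
U(a) = (6 + a)/a (U(a) = (a + 6)/(a + (3 - 1*3)) = (6 + a)/(a + (3 - 3)) = (6 + a)/(a + 0) = (6 + a)/a)
√((-20680 + 9988)/(22317 - 16965) + (U(6) - 53*(-24))) = √((-20680 + 9988)/(22317 - 16965) + ((6 + 6)/6 - 53*(-24))) = √(-10692/5352 + ((⅙)*12 + 1272)) = √(-10692*1/5352 + (2 + 1272)) = √(-891/446 + 1274) = √(567313/446) = √253021598/446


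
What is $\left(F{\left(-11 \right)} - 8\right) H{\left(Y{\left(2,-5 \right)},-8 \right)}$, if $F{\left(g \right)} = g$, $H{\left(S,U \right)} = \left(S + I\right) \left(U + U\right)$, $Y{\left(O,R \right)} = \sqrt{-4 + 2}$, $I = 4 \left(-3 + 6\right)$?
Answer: $3648 + 304 i \sqrt{2} \approx 3648.0 + 429.92 i$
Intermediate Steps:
$I = 12$ ($I = 4 \cdot 3 = 12$)
$Y{\left(O,R \right)} = i \sqrt{2}$ ($Y{\left(O,R \right)} = \sqrt{-2} = i \sqrt{2}$)
$H{\left(S,U \right)} = 2 U \left(12 + S\right)$ ($H{\left(S,U \right)} = \left(S + 12\right) \left(U + U\right) = \left(12 + S\right) 2 U = 2 U \left(12 + S\right)$)
$\left(F{\left(-11 \right)} - 8\right) H{\left(Y{\left(2,-5 \right)},-8 \right)} = \left(-11 - 8\right) 2 \left(-8\right) \left(12 + i \sqrt{2}\right) = - 19 \left(-192 - 16 i \sqrt{2}\right) = 3648 + 304 i \sqrt{2}$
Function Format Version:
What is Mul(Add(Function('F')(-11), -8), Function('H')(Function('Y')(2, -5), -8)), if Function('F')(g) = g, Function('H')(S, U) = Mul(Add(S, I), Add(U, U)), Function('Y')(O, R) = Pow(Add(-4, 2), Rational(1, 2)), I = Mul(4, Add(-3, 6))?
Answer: Add(3648, Mul(304, I, Pow(2, Rational(1, 2)))) ≈ Add(3648.0, Mul(429.92, I))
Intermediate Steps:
I = 12 (I = Mul(4, 3) = 12)
Function('Y')(O, R) = Mul(I, Pow(2, Rational(1, 2))) (Function('Y')(O, R) = Pow(-2, Rational(1, 2)) = Mul(I, Pow(2, Rational(1, 2))))
Function('H')(S, U) = Mul(2, U, Add(12, S)) (Function('H')(S, U) = Mul(Add(S, 12), Add(U, U)) = Mul(Add(12, S), Mul(2, U)) = Mul(2, U, Add(12, S)))
Mul(Add(Function('F')(-11), -8), Function('H')(Function('Y')(2, -5), -8)) = Mul(Add(-11, -8), Mul(2, -8, Add(12, Mul(I, Pow(2, Rational(1, 2)))))) = Mul(-19, Add(-192, Mul(-16, I, Pow(2, Rational(1, 2))))) = Add(3648, Mul(304, I, Pow(2, Rational(1, 2))))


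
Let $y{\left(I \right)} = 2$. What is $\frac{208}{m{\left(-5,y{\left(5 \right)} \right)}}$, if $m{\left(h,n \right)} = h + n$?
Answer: $- \frac{208}{3} \approx -69.333$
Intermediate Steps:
$\frac{208}{m{\left(-5,y{\left(5 \right)} \right)}} = \frac{208}{-5 + 2} = \frac{208}{-3} = 208 \left(- \frac{1}{3}\right) = - \frac{208}{3}$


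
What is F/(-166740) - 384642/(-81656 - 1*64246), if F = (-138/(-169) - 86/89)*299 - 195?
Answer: 12374151568547/4691191383060 ≈ 2.6377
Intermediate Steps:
F = -277411/1157 (F = (-138*(-1/169) - 86*1/89)*299 - 195 = (138/169 - 86/89)*299 - 195 = -2252/15041*299 - 195 = -51796/1157 - 195 = -277411/1157 ≈ -239.77)
F/(-166740) - 384642/(-81656 - 1*64246) = -277411/1157/(-166740) - 384642/(-81656 - 1*64246) = -277411/1157*(-1/166740) - 384642/(-81656 - 64246) = 277411/192918180 - 384642/(-145902) = 277411/192918180 - 384642*(-1/145902) = 277411/192918180 + 64107/24317 = 12374151568547/4691191383060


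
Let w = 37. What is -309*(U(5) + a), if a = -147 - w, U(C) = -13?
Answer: 60873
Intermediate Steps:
a = -184 (a = -147 - 1*37 = -147 - 37 = -184)
-309*(U(5) + a) = -309*(-13 - 184) = -309*(-197) = 60873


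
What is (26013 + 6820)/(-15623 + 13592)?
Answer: -32833/2031 ≈ -16.166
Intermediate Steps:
(26013 + 6820)/(-15623 + 13592) = 32833/(-2031) = 32833*(-1/2031) = -32833/2031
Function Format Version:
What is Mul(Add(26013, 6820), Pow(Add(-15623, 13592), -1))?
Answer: Rational(-32833, 2031) ≈ -16.166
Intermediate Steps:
Mul(Add(26013, 6820), Pow(Add(-15623, 13592), -1)) = Mul(32833, Pow(-2031, -1)) = Mul(32833, Rational(-1, 2031)) = Rational(-32833, 2031)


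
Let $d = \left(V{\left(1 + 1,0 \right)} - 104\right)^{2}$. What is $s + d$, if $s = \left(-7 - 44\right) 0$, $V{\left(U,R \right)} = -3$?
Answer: $11449$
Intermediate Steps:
$d = 11449$ ($d = \left(-3 - 104\right)^{2} = \left(-107\right)^{2} = 11449$)
$s = 0$ ($s = \left(-51\right) 0 = 0$)
$s + d = 0 + 11449 = 11449$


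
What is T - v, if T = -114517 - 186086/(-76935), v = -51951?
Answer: -4813329124/76935 ≈ -62564.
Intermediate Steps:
T = -8810179309/76935 (T = -114517 - 186086*(-1)/76935 = -114517 - 1*(-186086/76935) = -114517 + 186086/76935 = -8810179309/76935 ≈ -1.1451e+5)
T - v = -8810179309/76935 - 1*(-51951) = -8810179309/76935 + 51951 = -4813329124/76935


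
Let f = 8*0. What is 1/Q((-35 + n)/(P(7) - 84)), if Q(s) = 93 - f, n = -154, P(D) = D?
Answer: 1/93 ≈ 0.010753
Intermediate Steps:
f = 0
Q(s) = 93 (Q(s) = 93 - 1*0 = 93 + 0 = 93)
1/Q((-35 + n)/(P(7) - 84)) = 1/93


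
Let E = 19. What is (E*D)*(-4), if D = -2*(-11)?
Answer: -1672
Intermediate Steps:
D = 22
(E*D)*(-4) = (19*22)*(-4) = 418*(-4) = -1672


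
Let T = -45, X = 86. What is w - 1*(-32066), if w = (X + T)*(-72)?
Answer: 29114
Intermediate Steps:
w = -2952 (w = (86 - 45)*(-72) = 41*(-72) = -2952)
w - 1*(-32066) = -2952 - 1*(-32066) = -2952 + 32066 = 29114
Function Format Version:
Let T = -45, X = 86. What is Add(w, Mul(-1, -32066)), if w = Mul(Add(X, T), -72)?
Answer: 29114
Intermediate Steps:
w = -2952 (w = Mul(Add(86, -45), -72) = Mul(41, -72) = -2952)
Add(w, Mul(-1, -32066)) = Add(-2952, Mul(-1, -32066)) = Add(-2952, 32066) = 29114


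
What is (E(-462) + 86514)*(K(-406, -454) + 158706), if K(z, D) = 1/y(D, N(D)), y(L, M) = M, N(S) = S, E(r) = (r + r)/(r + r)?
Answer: 6233624027345/454 ≈ 1.3730e+10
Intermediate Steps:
E(r) = 1 (E(r) = (2*r)/((2*r)) = (2*r)*(1/(2*r)) = 1)
K(z, D) = 1/D
(E(-462) + 86514)*(K(-406, -454) + 158706) = (1 + 86514)*(1/(-454) + 158706) = 86515*(-1/454 + 158706) = 86515*(72052523/454) = 6233624027345/454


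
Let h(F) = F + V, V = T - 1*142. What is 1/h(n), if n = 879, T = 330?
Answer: 1/1067 ≈ 0.00093721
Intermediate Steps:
V = 188 (V = 330 - 1*142 = 330 - 142 = 188)
h(F) = 188 + F (h(F) = F + 188 = 188 + F)
1/h(n) = 1/(188 + 879) = 1/1067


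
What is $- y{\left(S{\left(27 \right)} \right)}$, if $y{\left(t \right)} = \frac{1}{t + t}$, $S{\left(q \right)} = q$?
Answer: $- \frac{1}{54} \approx -0.018519$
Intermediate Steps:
$y{\left(t \right)} = \frac{1}{2 t}$
$- y{\left(S{\left(27 \right)} \right)} = - \frac{1}{2 \cdot 27} = \left(-1\right) \frac{1}{54} = - \frac{1}{54}$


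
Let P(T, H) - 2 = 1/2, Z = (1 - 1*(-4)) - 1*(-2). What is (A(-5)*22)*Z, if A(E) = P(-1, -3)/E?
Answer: -77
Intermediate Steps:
Z = 7 (Z = (1 + 4) + 2 = 5 + 2 = 7)
P(T, H) = 5/2 (P(T, H) = 2 + 1/2 = 2 + ½ = 5/2)
A(E) = 5/(2*E)
(A(-5)*22)*Z = (((5/2)/(-5))*22)*7 = (((5/2)*(-⅕))*22)*7 = -½*22*7 = -11*7 = -77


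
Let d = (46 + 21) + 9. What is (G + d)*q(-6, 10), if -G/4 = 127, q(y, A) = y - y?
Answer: 0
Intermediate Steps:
q(y, A) = 0
d = 76 (d = 67 + 9 = 76)
G = -508 (G = -4*127 = -508)
(G + d)*q(-6, 10) = (-508 + 76)*0 = -432*0 = 0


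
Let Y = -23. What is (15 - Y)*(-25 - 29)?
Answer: -2052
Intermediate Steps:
(15 - Y)*(-25 - 29) = (15 - 1*(-23))*(-25 - 29) = (15 + 23)*(-54) = 38*(-54) = -2052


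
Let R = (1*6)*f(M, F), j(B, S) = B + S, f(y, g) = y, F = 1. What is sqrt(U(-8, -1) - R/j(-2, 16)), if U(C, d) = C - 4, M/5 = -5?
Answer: 3*I*sqrt(7)/7 ≈ 1.1339*I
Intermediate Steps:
M = -25 (M = 5*(-5) = -25)
U(C, d) = -4 + C
R = -150 (R = (1*6)*(-25) = 6*(-25) = -150)
sqrt(U(-8, -1) - R/j(-2, 16)) = sqrt((-4 - 8) - (-150)/(-2 + 16)) = sqrt(-12 - (-150)/14) = sqrt(-12 - 1*(-75/7)) = sqrt(-12 + 75/7) = sqrt(-9/7) = 3*I*sqrt(7)/7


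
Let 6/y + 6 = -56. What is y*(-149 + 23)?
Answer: 378/31 ≈ 12.194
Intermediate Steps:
y = -3/31 (y = 6/(-6 - 56) = 6/(-62) = 6*(-1/62) = -3/31 ≈ -0.096774)
y*(-149 + 23) = -3*(-149 + 23)/31 = -3/31*(-126) = 378/31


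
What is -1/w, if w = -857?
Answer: 1/857 ≈ 0.0011669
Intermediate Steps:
-1/w = -1/(-857) = -1*(-1/857) = 1/857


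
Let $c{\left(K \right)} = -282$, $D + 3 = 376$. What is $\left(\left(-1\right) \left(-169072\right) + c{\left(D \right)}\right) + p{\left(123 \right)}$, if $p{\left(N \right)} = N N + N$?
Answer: $184042$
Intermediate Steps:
$D = 373$ ($D = -3 + 376 = 373$)
$p{\left(N \right)} = N + N^{2}$ ($p{\left(N \right)} = N^{2} + N = N + N^{2}$)
$\left(\left(-1\right) \left(-169072\right) + c{\left(D \right)}\right) + p{\left(123 \right)} = \left(\left(-1\right) \left(-169072\right) - 282\right) + 123 \left(1 + 123\right) = \left(169072 - 282\right) + 123 \cdot 124 = 168790 + 15252 = 184042$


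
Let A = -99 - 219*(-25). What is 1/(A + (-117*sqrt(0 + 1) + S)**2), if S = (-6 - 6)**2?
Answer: 1/6105 ≈ 0.00016380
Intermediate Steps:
A = 5376 (A = -99 + 5475 = 5376)
S = 144 (S = (-12)**2 = 144)
1/(A + (-117*sqrt(0 + 1) + S)**2) = 1/(5376 + (-117*sqrt(0 + 1) + 144)**2) = 1/(5376 + (-117*sqrt(1) + 144)**2) = 1/(5376 + (-117*1 + 144)**2) = 1/(5376 + (-117 + 144)**2) = 1/(5376 + 27**2) = 1/(5376 + 729) = 1/6105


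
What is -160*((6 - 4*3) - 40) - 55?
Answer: 7305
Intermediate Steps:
-160*((6 - 4*3) - 40) - 55 = -160*((6 - 12) - 40) - 55 = -160*(-6 - 40) - 55 = -160*(-46) - 55 = 7360 - 55 = 7305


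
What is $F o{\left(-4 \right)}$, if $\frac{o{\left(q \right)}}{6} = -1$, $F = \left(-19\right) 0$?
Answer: $0$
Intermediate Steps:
$F = 0$
$o{\left(q \right)} = -6$ ($o{\left(q \right)} = 6 \left(-1\right) = -6$)
$F o{\left(-4 \right)} = 0 \left(-6\right) = 0$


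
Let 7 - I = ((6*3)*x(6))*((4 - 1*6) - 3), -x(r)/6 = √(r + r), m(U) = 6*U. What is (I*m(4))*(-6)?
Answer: -1008 + 155520*√3 ≈ 2.6836e+5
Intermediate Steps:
x(r) = -6*√2*√r (x(r) = -6*√(r + r) = -6*√2*√r)
I = 7 - 1080*√3 (I = 7 - (6*3)*(-6*√2*√6)*((4 - 1*6) - 3) = 7 - 18*(-12*√3)*((4 - 6) - 3) = 7 - (-216*√3)*(-2 - 3) = 7 - (-216*√3)*(-5) = 7 - 1080*√3 ≈ -1863.6)
(I*m(4))*(-6) = ((7 - 1080*√3)*(6*4))*(-6) = ((7 - 1080*√3)*24)*(-6) = (168 - 25920*√3)*(-6) = -1008 + 155520*√3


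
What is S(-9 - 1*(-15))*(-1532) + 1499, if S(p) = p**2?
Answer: -53653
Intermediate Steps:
S(-9 - 1*(-15))*(-1532) + 1499 = (-9 - 1*(-15))**2*(-1532) + 1499 = (-9 + 15)**2*(-1532) + 1499 = 6**2*(-1532) + 1499 = 36*(-1532) + 1499 = -55152 + 1499 = -53653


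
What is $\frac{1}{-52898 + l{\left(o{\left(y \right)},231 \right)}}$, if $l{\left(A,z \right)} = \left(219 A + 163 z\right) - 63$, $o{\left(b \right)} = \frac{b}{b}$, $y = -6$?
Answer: $- \frac{1}{15089} \approx -6.6273 \cdot 10^{-5}$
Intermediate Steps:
$o{\left(b \right)} = 1$
$l{\left(A,z \right)} = -63 + 163 z + 219 A$ ($l{\left(A,z \right)} = \left(163 z + 219 A\right) - 63 = -63 + 163 z + 219 A$)
$\frac{1}{-52898 + l{\left(o{\left(y \right)},231 \right)}} = \frac{1}{-52898 + \left(-63 + 163 \cdot 231 + 219 \cdot 1\right)} = \frac{1}{-52898 + \left(-63 + 37653 + 219\right)} = \frac{1}{-52898 + 37809} = \frac{1}{-15089} = - \frac{1}{15089}$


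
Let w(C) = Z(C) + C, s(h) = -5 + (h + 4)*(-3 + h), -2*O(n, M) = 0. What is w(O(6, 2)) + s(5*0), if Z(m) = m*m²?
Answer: -17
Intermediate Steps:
Z(m) = m³
O(n, M) = 0 (O(n, M) = -½*0 = 0)
s(h) = -5 + (-3 + h)*(4 + h) (s(h) = -5 + (4 + h)*(-3 + h) = -5 + (-3 + h)*(4 + h))
w(C) = C + C³ (w(C) = C³ + C = C + C³)
w(O(6, 2)) + s(5*0) = (0 + 0³) + (-17 + 5*0 + (5*0)²) = (0 + 0) + (-17 + 0 + 0²) = 0 + (-17 + 0 + 0) = 0 - 17 = -17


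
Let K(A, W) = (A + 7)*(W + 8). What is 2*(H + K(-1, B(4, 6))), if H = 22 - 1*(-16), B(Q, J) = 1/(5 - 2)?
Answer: 176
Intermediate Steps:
B(Q, J) = ⅓ (B(Q, J) = 1/3 = ⅓)
K(A, W) = (7 + A)*(8 + W)
H = 38 (H = 22 + 16 = 38)
2*(H + K(-1, B(4, 6))) = 2*(38 + (56 + 7*(⅓) + 8*(-1) - 1*⅓)) = 2*(38 + (56 + 7/3 - 8 - ⅓)) = 2*(38 + 50) = 2*88 = 176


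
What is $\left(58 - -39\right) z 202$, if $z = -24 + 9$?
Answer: $-293910$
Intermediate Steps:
$z = -15$
$\left(58 - -39\right) z 202 = \left(58 - -39\right) \left(-15\right) 202 = \left(58 + 39\right) \left(-15\right) 202 = 97 \left(-15\right) 202 = \left(-1455\right) 202 = -293910$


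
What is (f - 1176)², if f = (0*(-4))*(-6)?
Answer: 1382976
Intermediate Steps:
f = 0 (f = 0*(-6) = 0)
(f - 1176)² = (0 - 1176)² = (-1176)² = 1382976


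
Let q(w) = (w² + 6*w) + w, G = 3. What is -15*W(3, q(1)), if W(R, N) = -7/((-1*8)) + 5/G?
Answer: -305/8 ≈ -38.125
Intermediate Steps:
q(w) = w² + 7*w
W(R, N) = 61/24 (W(R, N) = -7/((-1*8)) + 5/3 = -7/(-8) + 5*(⅓) = -7*(-⅛) + 5/3 = 7/8 + 5/3 = 61/24)
-15*W(3, q(1)) = -15*61/24 = -305/8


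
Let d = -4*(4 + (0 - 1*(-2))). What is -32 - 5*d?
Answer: 88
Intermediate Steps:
d = -24 (d = -4*(4 + (0 + 2)) = -4*(4 + 2) = -4*6 = -24)
-32 - 5*d = -32 - 5*(-24) = -32 + 120 = 88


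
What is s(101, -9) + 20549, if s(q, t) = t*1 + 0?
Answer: 20540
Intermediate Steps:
s(q, t) = t (s(q, t) = t + 0 = t)
s(101, -9) + 20549 = -9 + 20549 = 20540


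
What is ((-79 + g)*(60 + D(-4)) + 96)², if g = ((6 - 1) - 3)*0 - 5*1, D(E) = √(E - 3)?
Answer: 24393744 + 830592*I*√7 ≈ 2.4394e+7 + 2.1975e+6*I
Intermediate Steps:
D(E) = √(-3 + E)
g = -5 (g = (5 - 3)*0 - 5 = 2*0 - 5 = 0 - 5 = -5)
((-79 + g)*(60 + D(-4)) + 96)² = ((-79 - 5)*(60 + √(-3 - 4)) + 96)² = (-84*(60 + √(-7)) + 96)² = (-84*(60 + I*√7) + 96)² = ((-5040 - 84*I*√7) + 96)² = (-4944 - 84*I*√7)²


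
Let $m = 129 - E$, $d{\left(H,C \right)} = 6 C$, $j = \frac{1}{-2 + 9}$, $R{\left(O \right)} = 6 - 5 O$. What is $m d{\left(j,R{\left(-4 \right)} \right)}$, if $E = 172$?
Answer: $-6708$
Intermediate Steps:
$j = \frac{1}{7} \approx 0.14286$
$m = -43$ ($m = 129 - 172 = -43$)
$m d{\left(j,R{\left(-4 \right)} \right)} = - 43 \cdot 6 \left(6 - -20\right) = - 43 \cdot 6 \left(6 + 20\right) = - 43 \cdot 6 \cdot 26 = \left(-43\right) 156 = -6708$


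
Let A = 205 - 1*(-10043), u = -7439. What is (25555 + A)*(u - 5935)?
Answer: -478829322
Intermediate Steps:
A = 10248 (A = 205 + 10043 = 10248)
(25555 + A)*(u - 5935) = (25555 + 10248)*(-7439 - 5935) = 35803*(-13374) = -478829322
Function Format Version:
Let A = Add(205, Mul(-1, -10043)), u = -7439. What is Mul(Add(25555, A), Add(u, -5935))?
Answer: -478829322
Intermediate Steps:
A = 10248 (A = Add(205, 10043) = 10248)
Mul(Add(25555, A), Add(u, -5935)) = Mul(Add(25555, 10248), Add(-7439, -5935)) = Mul(35803, -13374) = -478829322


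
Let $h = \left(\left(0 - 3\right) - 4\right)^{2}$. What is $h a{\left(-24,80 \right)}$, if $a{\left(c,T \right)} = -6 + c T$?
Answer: $-94374$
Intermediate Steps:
$a{\left(c,T \right)} = -6 + T c$
$h = 49$ ($h = \left(\left(0 - 3\right) - 4\right)^{2} = \left(-3 - 4\right)^{2} = \left(-7\right)^{2} = 49$)
$h a{\left(-24,80 \right)} = 49 \left(-6 + 80 \left(-24\right)\right) = 49 \left(-6 - 1920\right) = 49 \left(-1926\right) = -94374$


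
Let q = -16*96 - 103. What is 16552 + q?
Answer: 14913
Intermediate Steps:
q = -1639 (q = -1536 - 103 = -1639)
16552 + q = 16552 - 1639 = 14913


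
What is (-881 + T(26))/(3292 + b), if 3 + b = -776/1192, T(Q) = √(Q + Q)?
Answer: -131269/489964 + 149*√13/244982 ≈ -0.26572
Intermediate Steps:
T(Q) = √2*√Q (T(Q) = √(2*Q) = √2*√Q)
b = -544/149 (b = -3 - 776/1192 = -3 - 776*1/1192 = -3 - 97/149 = -544/149 ≈ -3.6510)
(-881 + T(26))/(3292 + b) = (-881 + √2*√26)/(3292 - 544/149) = (-881 + 2*√13)/(489964/149) = (-881 + 2*√13)*(149/489964) = -131269/489964 + 149*√13/244982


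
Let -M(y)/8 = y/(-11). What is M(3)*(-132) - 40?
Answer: -328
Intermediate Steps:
M(y) = 8*y/11 (M(y) = -8*y/(-11) = -8*y*(-1)/11 = -(-8)*y/11 = 8*y/11)
M(3)*(-132) - 40 = ((8/11)*3)*(-132) - 40 = (24/11)*(-132) - 40 = -288 - 40 = -328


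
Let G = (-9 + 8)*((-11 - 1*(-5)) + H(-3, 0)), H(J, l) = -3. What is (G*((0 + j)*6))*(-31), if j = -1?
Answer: 1674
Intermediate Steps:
G = 9 (G = (-9 + 8)*((-11 - 1*(-5)) - 3) = -((-11 + 5) - 3) = -(-6 - 3) = -1*(-9) = 9)
(G*((0 + j)*6))*(-31) = (9*((0 - 1)*6))*(-31) = (9*(-1*6))*(-31) = (9*(-6))*(-31) = -54*(-31) = 1674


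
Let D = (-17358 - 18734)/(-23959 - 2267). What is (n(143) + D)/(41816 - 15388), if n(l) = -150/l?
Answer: 153407/12389175513 ≈ 1.2382e-5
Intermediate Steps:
D = 18046/13113 (D = -36092/(-26226) = -36092*(-1/26226) = 18046/13113 ≈ 1.3762)
(n(143) + D)/(41816 - 15388) = (-150/143 + 18046/13113)/(41816 - 15388) = (-150*1/143 + 18046/13113)/26428 = (-150/143 + 18046/13113)*(1/26428) = (613628/1875159)*(1/26428) = 153407/12389175513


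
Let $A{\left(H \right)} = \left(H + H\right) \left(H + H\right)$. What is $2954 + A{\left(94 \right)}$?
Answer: $38298$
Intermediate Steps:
$A{\left(H \right)} = 4 H^{2}$ ($A{\left(H \right)} = 2 H 2 H = 4 H^{2}$)
$2954 + A{\left(94 \right)} = 2954 + 4 \cdot 94^{2} = 2954 + 4 \cdot 8836 = 2954 + 35344 = 38298$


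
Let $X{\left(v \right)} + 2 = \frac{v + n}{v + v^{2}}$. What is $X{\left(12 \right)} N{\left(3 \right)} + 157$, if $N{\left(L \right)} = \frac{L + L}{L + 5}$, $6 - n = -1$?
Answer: $\frac{32363}{208} \approx 155.59$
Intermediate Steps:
$n = 7$ ($n = 6 - -1 = 6 + 1 = 7$)
$N{\left(L \right)} = \frac{2 L}{5 + L}$
$X{\left(v \right)} = -2 + \frac{7 + v}{v + v^{2}}$ ($X{\left(v \right)} = -2 + \frac{v + 7}{v + v^{2}} = -2 + \frac{7 + v}{v + v^{2}}$)
$X{\left(12 \right)} N{\left(3 \right)} + 157 = \frac{7 - 12 - 2 \cdot 12^{2}}{12 \left(1 + 12\right)} 2 \cdot 3 \frac{1}{5 + 3} + 157 = \frac{7 - 12 - 288}{12 \cdot 13} \cdot 2 \cdot 3 \cdot \frac{1}{8} + 157 = \frac{1}{12} \cdot \frac{1}{13} \left(7 - 12 - 288\right) 2 \cdot 3 \cdot \frac{1}{8} + 157 = \frac{1}{12} \cdot \frac{1}{13} \left(-293\right) \frac{3}{4} + 157 = \left(- \frac{293}{156}\right) \frac{3}{4} + 157 = - \frac{293}{208} + 157 = \frac{32363}{208}$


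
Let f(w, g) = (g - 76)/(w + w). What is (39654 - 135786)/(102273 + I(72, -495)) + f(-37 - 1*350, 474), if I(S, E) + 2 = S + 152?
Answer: -19199863/13221855 ≈ -1.4521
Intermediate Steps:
I(S, E) = 150 + S (I(S, E) = -2 + (S + 152) = -2 + (152 + S) = 150 + S)
f(w, g) = (-76 + g)/(2*w) (f(w, g) = (-76 + g)/((2*w)) = (-76 + g)*(1/(2*w)) = (-76 + g)/(2*w))
(39654 - 135786)/(102273 + I(72, -495)) + f(-37 - 1*350, 474) = (39654 - 135786)/(102273 + (150 + 72)) + (-76 + 474)/(2*(-37 - 1*350)) = -96132/(102273 + 222) + (1/2)*398/(-37 - 350) = -96132/102495 + (1/2)*398/(-387) = -96132*1/102495 + (1/2)*(-1/387)*398 = -32044/34165 - 199/387 = -19199863/13221855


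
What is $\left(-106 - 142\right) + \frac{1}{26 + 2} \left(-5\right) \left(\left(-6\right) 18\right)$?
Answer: $- \frac{1601}{7} \approx -228.71$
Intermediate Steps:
$\left(-106 - 142\right) + \frac{1}{26 + 2} \left(-5\right) \left(\left(-6\right) 18\right) = -248 + \frac{1}{28} \left(-5\right) \left(-108\right) = -248 - - \frac{135}{7} = -248 + \frac{135}{7} = - \frac{1601}{7}$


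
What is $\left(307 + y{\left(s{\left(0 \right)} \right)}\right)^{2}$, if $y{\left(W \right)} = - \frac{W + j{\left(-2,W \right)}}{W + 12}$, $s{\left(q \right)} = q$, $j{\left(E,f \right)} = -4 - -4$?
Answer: $94249$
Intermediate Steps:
$j{\left(E,f \right)} = 0$ ($j{\left(E,f \right)} = -4 + 4 = 0$)
$y{\left(W \right)} = - \frac{W}{12 + W}$ ($y{\left(W \right)} = - \frac{W + 0}{W + 12} = - \frac{W}{12 + W}$)
$\left(307 + y{\left(s{\left(0 \right)} \right)}\right)^{2} = \left(307 - \frac{0}{12 + 0}\right)^{2} = \left(307 - \frac{0}{12}\right)^{2} = \left(307 - 0 \cdot \frac{1}{12}\right)^{2} = \left(307 + 0\right)^{2} = 307^{2} = 94249$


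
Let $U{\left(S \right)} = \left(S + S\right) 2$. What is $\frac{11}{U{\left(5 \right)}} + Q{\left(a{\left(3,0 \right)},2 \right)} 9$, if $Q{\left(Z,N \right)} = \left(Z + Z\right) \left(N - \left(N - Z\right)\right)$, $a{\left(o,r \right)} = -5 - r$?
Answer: $\frac{9011}{20} \approx 450.55$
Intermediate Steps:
$U{\left(S \right)} = 4 S$ ($U{\left(S \right)} = 2 S 2 = 4 S$)
$Q{\left(Z,N \right)} = 2 Z^{2}$ ($Q{\left(Z,N \right)} = 2 Z Z = 2 Z^{2}$)
$\frac{11}{U{\left(5 \right)}} + Q{\left(a{\left(3,0 \right)},2 \right)} 9 = \frac{11}{4 \cdot 5} + 2 \left(-5 - 0\right)^{2} \cdot 9 = \frac{11}{20} + 2 \left(-5 + 0\right)^{2} \cdot 9 = 11 \cdot \frac{1}{20} + 2 \left(-5\right)^{2} \cdot 9 = \frac{11}{20} + 2 \cdot 25 \cdot 9 = \frac{11}{20} + 50 \cdot 9 = \frac{11}{20} + 450 = \frac{9011}{20}$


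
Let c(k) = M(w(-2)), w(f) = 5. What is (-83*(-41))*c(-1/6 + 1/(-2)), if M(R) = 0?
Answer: 0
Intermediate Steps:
c(k) = 0
(-83*(-41))*c(-1/6 + 1/(-2)) = -83*(-41)*0 = 3403*0 = 0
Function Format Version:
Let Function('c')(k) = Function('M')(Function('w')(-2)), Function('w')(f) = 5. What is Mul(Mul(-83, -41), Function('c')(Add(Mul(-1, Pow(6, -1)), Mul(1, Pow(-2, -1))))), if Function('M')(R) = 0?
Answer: 0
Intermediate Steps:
Function('c')(k) = 0
Mul(Mul(-83, -41), Function('c')(Add(Mul(-1, Pow(6, -1)), Mul(1, Pow(-2, -1))))) = Mul(Mul(-83, -41), 0) = Mul(3403, 0) = 0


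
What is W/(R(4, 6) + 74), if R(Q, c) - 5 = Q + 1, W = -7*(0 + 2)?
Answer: -1/6 ≈ -0.16667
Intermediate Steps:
W = -14 (W = -7*2 = -14)
R(Q, c) = 6 + Q (R(Q, c) = 5 + (Q + 1) = 5 + (1 + Q) = 6 + Q)
W/(R(4, 6) + 74) = -14/((6 + 4) + 74) = -14/(10 + 74) = -14/84 = -14*1/84 = -1/6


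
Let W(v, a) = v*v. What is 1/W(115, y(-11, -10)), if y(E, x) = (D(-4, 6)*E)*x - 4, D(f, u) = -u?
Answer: 1/13225 ≈ 7.5614e-5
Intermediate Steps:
y(E, x) = -4 - 6*E*x (y(E, x) = ((-1*6)*E)*x - 4 = (-6*E)*x - 4 = -6*E*x - 4 = -4 - 6*E*x)
W(v, a) = v²
1/W(115, y(-11, -10)) = 1/(115²) = 1/13225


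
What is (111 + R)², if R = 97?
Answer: 43264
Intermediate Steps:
(111 + R)² = (111 + 97)² = 208² = 43264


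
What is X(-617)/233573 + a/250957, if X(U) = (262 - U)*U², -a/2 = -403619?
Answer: 84165193480241/58616779361 ≈ 1435.9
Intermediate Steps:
a = 807238 (a = -2*(-403619) = 807238)
X(U) = U²*(262 - U)
X(-617)/233573 + a/250957 = ((-617)²*(262 - 1*(-617)))/233573 + 807238/250957 = (380689*(262 + 617))*(1/233573) + 807238*(1/250957) = (380689*879)*(1/233573) + 807238/250957 = 334625631*(1/233573) + 807238/250957 = 334625631/233573 + 807238/250957 = 84165193480241/58616779361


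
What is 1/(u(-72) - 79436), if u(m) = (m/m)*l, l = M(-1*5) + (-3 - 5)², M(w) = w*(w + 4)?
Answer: -1/79367 ≈ -1.2600e-5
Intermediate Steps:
M(w) = w*(4 + w)
l = 69 (l = (-1*5)*(4 - 1*5) + (-3 - 5)² = -5*(4 - 5) + (-8)² = -5*(-1) + 64 = 5 + 64 = 69)
u(m) = 69 (u(m) = (m/m)*69 = 1*69 = 69)
1/(u(-72) - 79436) = 1/(69 - 79436) = 1/(-79367) = -1/79367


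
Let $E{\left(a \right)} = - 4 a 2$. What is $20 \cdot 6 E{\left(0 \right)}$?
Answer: $0$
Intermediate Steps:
$E{\left(a \right)} = - 8 a$
$20 \cdot 6 E{\left(0 \right)} = 20 \cdot 6 \left(\left(-8\right) 0\right) = 120 \cdot 0 = 0$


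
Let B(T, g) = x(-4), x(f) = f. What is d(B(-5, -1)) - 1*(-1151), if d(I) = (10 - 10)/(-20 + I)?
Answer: 1151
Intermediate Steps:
B(T, g) = -4
d(I) = 0 (d(I) = 0/(-20 + I) = 0)
d(B(-5, -1)) - 1*(-1151) = 0 - 1*(-1151) = 0 + 1151 = 1151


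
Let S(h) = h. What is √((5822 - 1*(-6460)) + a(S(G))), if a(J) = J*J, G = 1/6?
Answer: √442153/6 ≈ 110.82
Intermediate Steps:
G = ⅙ ≈ 0.16667
a(J) = J²
√((5822 - 1*(-6460)) + a(S(G))) = √((5822 - 1*(-6460)) + (⅙)²) = √((5822 + 6460) + 1/36) = √(12282 + 1/36) = √(442153/36) = √442153/6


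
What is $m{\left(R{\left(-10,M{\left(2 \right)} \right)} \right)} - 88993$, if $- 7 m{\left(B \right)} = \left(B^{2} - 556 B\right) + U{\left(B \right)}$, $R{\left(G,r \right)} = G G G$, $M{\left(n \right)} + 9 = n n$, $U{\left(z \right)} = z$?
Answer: $- \frac{2177951}{7} \approx -3.1114 \cdot 10^{5}$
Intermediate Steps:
$M{\left(n \right)} = -9 + n^{2}$ ($M{\left(n \right)} = -9 + n n = -9 + n^{2}$)
$R{\left(G,r \right)} = G^{3}$ ($R{\left(G,r \right)} = G^{2} G = G^{3}$)
$m{\left(B \right)} = - \frac{B^{2}}{7} + \frac{555 B}{7}$ ($m{\left(B \right)} = - \frac{\left(B^{2} - 556 B\right) + B}{7} = - \frac{B^{2} - 555 B}{7} = - \frac{B^{2}}{7} + \frac{555 B}{7}$)
$m{\left(R{\left(-10,M{\left(2 \right)} \right)} \right)} - 88993 = \frac{\left(-10\right)^{3} \left(555 - \left(-10\right)^{3}\right)}{7} - 88993 = \frac{1}{7} \left(-1000\right) \left(555 - -1000\right) - 88993 = \frac{1}{7} \left(-1000\right) \left(555 + 1000\right) - 88993 = \frac{1}{7} \left(-1000\right) 1555 - 88993 = - \frac{1555000}{7} - 88993 = - \frac{2177951}{7}$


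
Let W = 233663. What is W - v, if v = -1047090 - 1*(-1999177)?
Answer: -718424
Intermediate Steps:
v = 952087 (v = -1047090 + 1999177 = 952087)
W - v = 233663 - 1*952087 = 233663 - 952087 = -718424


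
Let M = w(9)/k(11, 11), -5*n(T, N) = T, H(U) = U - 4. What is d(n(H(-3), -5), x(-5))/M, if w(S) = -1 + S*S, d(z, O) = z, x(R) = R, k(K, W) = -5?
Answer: -7/80 ≈ -0.087500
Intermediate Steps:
H(U) = -4 + U
n(T, N) = -T/5
w(S) = -1 + S**2
M = -16 (M = (-1 + 9**2)/(-5) = (-1 + 81)*(-1/5) = 80*(-1/5) = -16)
d(n(H(-3), -5), x(-5))/M = -(-4 - 3)/5/(-16) = -1/5*(-7)*(-1/16) = (7/5)*(-1/16) = -7/80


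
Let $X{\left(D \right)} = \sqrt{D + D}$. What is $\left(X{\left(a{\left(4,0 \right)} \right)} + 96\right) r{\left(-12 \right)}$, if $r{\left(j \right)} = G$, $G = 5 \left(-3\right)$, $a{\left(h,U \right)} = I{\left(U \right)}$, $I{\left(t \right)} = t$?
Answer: $-1440$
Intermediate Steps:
$a{\left(h,U \right)} = U$
$X{\left(D \right)} = \sqrt{2} \sqrt{D}$ ($X{\left(D \right)} = \sqrt{2 D} = \sqrt{2} \sqrt{D}$)
$G = -15$
$r{\left(j \right)} = -15$
$\left(X{\left(a{\left(4,0 \right)} \right)} + 96\right) r{\left(-12 \right)} = \left(\sqrt{2} \sqrt{0} + 96\right) \left(-15\right) = \left(\sqrt{2} \cdot 0 + 96\right) \left(-15\right) = \left(0 + 96\right) \left(-15\right) = 96 \left(-15\right) = -1440$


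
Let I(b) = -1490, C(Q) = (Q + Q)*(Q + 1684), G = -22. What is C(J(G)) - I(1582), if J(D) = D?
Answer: -71638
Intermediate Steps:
C(Q) = 2*Q*(1684 + Q) (C(Q) = (2*Q)*(1684 + Q) = 2*Q*(1684 + Q))
C(J(G)) - I(1582) = 2*(-22)*(1684 - 22) - 1*(-1490) = 2*(-22)*1662 + 1490 = -73128 + 1490 = -71638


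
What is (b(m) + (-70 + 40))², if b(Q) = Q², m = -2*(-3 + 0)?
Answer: 36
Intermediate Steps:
m = 6 (m = -2*(-3) = 6)
(b(m) + (-70 + 40))² = (6² + (-70 + 40))² = (36 - 30)² = 6² = 36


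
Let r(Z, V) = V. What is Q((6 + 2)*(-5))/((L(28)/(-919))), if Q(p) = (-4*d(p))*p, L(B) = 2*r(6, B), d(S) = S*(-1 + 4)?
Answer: 2205600/7 ≈ 3.1509e+5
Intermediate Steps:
d(S) = 3*S (d(S) = S*3 = 3*S)
L(B) = 2*B
Q(p) = -12*p² (Q(p) = (-12*p)*p = -12*p²)
Q((6 + 2)*(-5))/((L(28)/(-919))) = (-12*25*(6 + 2)²)/(((2*28)/(-919))) = (-12*(8*(-5))²)/((56*(-1/919))) = (-12*(-40)²)/(-56/919) = -12*1600*(-919/56) = -19200*(-919/56) = 2205600/7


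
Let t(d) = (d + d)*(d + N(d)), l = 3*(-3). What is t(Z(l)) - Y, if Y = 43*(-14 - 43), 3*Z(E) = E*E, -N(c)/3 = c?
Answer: -465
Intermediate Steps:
N(c) = -3*c
l = -9
Z(E) = E²/3 (Z(E) = (E*E)/3 = E²/3)
t(d) = -4*d² (t(d) = (d + d)*(d - 3*d) = (2*d)*(-2*d) = -4*d²)
Y = -2451 (Y = 43*(-57) = -2451)
t(Z(l)) - Y = -4*((⅓)*(-9)²)² - 1*(-2451) = -4*((⅓)*81)² + 2451 = -4*27² + 2451 = -4*729 + 2451 = -2916 + 2451 = -465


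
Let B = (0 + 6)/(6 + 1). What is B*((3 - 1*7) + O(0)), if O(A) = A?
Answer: -24/7 ≈ -3.4286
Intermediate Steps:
B = 6/7 ≈ 0.85714
B*((3 - 1*7) + O(0)) = 6*((3 - 1*7) + 0)/7 = 6*((3 - 7) + 0)/7 = 6*(-4 + 0)/7 = (6/7)*(-4) = -24/7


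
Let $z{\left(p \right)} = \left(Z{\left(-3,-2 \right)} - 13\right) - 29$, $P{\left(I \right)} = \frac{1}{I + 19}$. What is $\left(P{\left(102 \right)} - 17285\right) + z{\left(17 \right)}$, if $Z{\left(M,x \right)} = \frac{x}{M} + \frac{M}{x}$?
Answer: $- \frac{12577823}{726} \approx -17325.0$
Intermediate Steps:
$Z{\left(M,x \right)} = \frac{M}{x} + \frac{x}{M}$
$P{\left(I \right)} = \frac{1}{19 + I}$
$z{\left(p \right)} = - \frac{239}{6}$ ($z{\left(p \right)} = \left(\left(- \frac{3}{-2} - \frac{2}{-3}\right) - 13\right) - 29 = \left(\left(\left(-3\right) \left(- \frac{1}{2}\right) - - \frac{2}{3}\right) - 13\right) - 29 = \left(\left(\frac{3}{2} + \frac{2}{3}\right) - 13\right) - 29 = \left(\frac{13}{6} - 13\right) - 29 = - \frac{65}{6} - 29 = - \frac{239}{6}$)
$\left(P{\left(102 \right)} - 17285\right) + z{\left(17 \right)} = \left(\frac{1}{19 + 102} - 17285\right) - \frac{239}{6} = \left(\frac{1}{121} - 17285\right) - \frac{239}{6} = - \frac{2091484}{121} - \frac{239}{6} = - \frac{12577823}{726}$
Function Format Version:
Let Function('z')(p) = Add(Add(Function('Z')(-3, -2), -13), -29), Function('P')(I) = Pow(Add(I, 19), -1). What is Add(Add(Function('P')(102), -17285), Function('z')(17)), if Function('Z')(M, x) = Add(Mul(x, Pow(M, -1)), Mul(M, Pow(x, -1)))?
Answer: Rational(-12577823, 726) ≈ -17325.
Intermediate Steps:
Function('Z')(M, x) = Add(Mul(M, Pow(x, -1)), Mul(x, Pow(M, -1)))
Function('P')(I) = Pow(Add(19, I), -1)
Function('z')(p) = Rational(-239, 6) (Function('z')(p) = Add(Add(Add(Mul(-3, Pow(-2, -1)), Mul(-2, Pow(-3, -1))), -13), -29) = Add(Add(Add(Mul(-3, Rational(-1, 2)), Mul(-2, Rational(-1, 3))), -13), -29) = Add(Add(Add(Rational(3, 2), Rational(2, 3)), -13), -29) = Add(Add(Rational(13, 6), -13), -29) = Add(Rational(-65, 6), -29) = Rational(-239, 6))
Add(Add(Function('P')(102), -17285), Function('z')(17)) = Add(Add(Pow(Add(19, 102), -1), -17285), Rational(-239, 6)) = Add(Add(Pow(121, -1), -17285), Rational(-239, 6)) = Add(Add(Rational(1, 121), -17285), Rational(-239, 6)) = Add(Rational(-2091484, 121), Rational(-239, 6)) = Rational(-12577823, 726)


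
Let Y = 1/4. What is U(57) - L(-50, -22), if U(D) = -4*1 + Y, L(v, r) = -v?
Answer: -215/4 ≈ -53.750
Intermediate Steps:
Y = 1/4 ≈ 0.25000
U(D) = -15/4 (U(D) = -4*1 + 1/4 = -4 + 1/4 = -15/4)
U(57) - L(-50, -22) = -15/4 - (-1)*(-50) = -15/4 - 1*50 = -15/4 - 50 = -215/4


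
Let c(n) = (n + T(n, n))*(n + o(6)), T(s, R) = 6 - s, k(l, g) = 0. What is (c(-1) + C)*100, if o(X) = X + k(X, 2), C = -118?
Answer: -8800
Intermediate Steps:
o(X) = X (o(X) = X + 0 = X)
c(n) = 36 + 6*n (c(n) = (n + (6 - n))*(n + 6) = 6*(6 + n) = 36 + 6*n)
(c(-1) + C)*100 = ((36 + 6*(-1)) - 118)*100 = ((36 - 6) - 118)*100 = (30 - 118)*100 = -88*100 = -8800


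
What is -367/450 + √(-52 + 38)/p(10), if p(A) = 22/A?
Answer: -367/450 + 5*I*√14/11 ≈ -0.81556 + 1.7008*I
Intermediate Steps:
-367/450 + √(-52 + 38)/p(10) = -367/450 + √(-52 + 38)/((22/10)) = -367*1/450 + √(-14)/((22*(⅒))) = -367/450 + (I*√14)/(11/5) = -367/450 + (I*√14)*(5/11) = -367/450 + 5*I*√14/11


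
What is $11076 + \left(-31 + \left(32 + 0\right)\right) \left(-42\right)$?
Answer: $11034$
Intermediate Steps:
$11076 + \left(-31 + \left(32 + 0\right)\right) \left(-42\right) = 11076 + \left(-31 + 32\right) \left(-42\right) = 11076 + 1 \left(-42\right) = 11076 - 42 = 11034$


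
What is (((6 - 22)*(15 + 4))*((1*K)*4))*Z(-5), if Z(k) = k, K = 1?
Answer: 6080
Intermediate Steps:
(((6 - 22)*(15 + 4))*((1*K)*4))*Z(-5) = (((6 - 22)*(15 + 4))*((1*1)*4))*(-5) = ((-16*19)*(1*4))*(-5) = -304*4*(-5) = -1216*(-5) = 6080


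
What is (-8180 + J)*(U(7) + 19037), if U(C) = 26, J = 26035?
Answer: 340369865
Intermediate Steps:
(-8180 + J)*(U(7) + 19037) = (-8180 + 26035)*(26 + 19037) = 17855*19063 = 340369865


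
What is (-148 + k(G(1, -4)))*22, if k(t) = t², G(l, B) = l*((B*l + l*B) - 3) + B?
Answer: 1694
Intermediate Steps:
G(l, B) = B + l*(-3 + 2*B*l) (G(l, B) = l*((B*l + B*l) - 3) + B = l*(2*B*l - 3) + B = l*(-3 + 2*B*l) + B = B + l*(-3 + 2*B*l))
(-148 + k(G(1, -4)))*22 = (-148 + (-4 - 3*1 + 2*(-4)*1²)²)*22 = (-148 + (-4 - 3 + 2*(-4)*1)²)*22 = (-148 + (-4 - 3 - 8)²)*22 = (-148 + (-15)²)*22 = (-148 + 225)*22 = 77*22 = 1694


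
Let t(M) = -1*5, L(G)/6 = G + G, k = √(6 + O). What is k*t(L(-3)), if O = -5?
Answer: -5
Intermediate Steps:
k = 1 (k = √(6 - 5) = √1 = 1)
L(G) = 12*G (L(G) = 6*(G + G) = 6*(2*G) = 12*G)
t(M) = -5
k*t(L(-3)) = 1*(-5) = -5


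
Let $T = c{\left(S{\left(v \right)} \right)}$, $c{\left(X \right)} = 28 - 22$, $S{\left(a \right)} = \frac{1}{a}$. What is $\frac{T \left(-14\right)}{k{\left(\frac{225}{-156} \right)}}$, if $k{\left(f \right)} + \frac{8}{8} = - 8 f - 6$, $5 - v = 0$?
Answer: $- \frac{1092}{59} \approx -18.508$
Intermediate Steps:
$v = 5$ ($v = 5 - 0 = 5 + 0 = 5$)
$c{\left(X \right)} = 6$ ($c{\left(X \right)} = 28 - 22 = 6$)
$T = 6$
$k{\left(f \right)} = -7 - 8 f$ ($k{\left(f \right)} = -1 - \left(6 + 8 f\right) = -7 - 8 f$)
$\frac{T \left(-14\right)}{k{\left(\frac{225}{-156} \right)}} = \frac{6 \left(-14\right)}{-7 - 8 \frac{225}{-156}} = - \frac{84}{-7 - 8 \cdot 225 \left(- \frac{1}{156}\right)} = - \frac{84}{-7 - - \frac{150}{13}} = - \frac{84}{-7 + \frac{150}{13}} = - \frac{84}{\frac{59}{13}} = \left(-84\right) \frac{13}{59} = - \frac{1092}{59}$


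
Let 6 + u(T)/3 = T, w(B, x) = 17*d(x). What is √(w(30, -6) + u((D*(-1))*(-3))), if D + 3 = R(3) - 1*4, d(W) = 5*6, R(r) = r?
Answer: 2*√114 ≈ 21.354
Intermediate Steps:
d(W) = 30
w(B, x) = 510 (w(B, x) = 17*30 = 510)
D = -4 (D = -3 + (3 - 1*4) = -3 + (3 - 4) = -3 - 1 = -4)
u(T) = -18 + 3*T
√(w(30, -6) + u((D*(-1))*(-3))) = √(510 + (-18 + 3*(-4*(-1)*(-3)))) = √(510 + (-18 + 3*(4*(-3)))) = √(510 + (-18 + 3*(-12))) = √(510 + (-18 - 36)) = √(510 - 54) = √456 = 2*√114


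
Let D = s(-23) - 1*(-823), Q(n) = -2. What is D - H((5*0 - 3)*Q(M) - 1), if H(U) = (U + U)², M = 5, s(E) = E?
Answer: 700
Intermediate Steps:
D = 800 (D = -23 - 1*(-823) = -23 + 823 = 800)
H(U) = 4*U² (H(U) = (2*U)² = 4*U²)
D - H((5*0 - 3)*Q(M) - 1) = 800 - 4*((5*0 - 3)*(-2) - 1)² = 800 - 4*((0 - 3)*(-2) - 1)² = 800 - 4*(-3*(-2) - 1)² = 800 - 4*(6 - 1)² = 800 - 4*5² = 800 - 4*25 = 800 - 1*100 = 800 - 100 = 700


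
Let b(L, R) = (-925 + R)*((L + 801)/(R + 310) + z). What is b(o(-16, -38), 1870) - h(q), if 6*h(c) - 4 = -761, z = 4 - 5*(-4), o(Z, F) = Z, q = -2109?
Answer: 30275561/1308 ≈ 23146.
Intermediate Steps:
z = 24 (z = 4 + 20 = 24)
h(c) = -757/6 (h(c) = 2/3 + (1/6)*(-761) = 2/3 - 761/6 = -757/6)
b(L, R) = (-925 + R)*(24 + (801 + L)/(310 + R)) (b(L, R) = (-925 + R)*((L + 801)/(R + 310) + 24) = (-925 + R)*((801 + L)/(310 + R) + 24) = (-925 + R)*(24 + (801 + L)/(310 + R)))
b(o(-16, -38), 1870) - h(q) = (-7622925 - 13959*1870 - 925*(-16) + 24*1870**2 - 16*1870)/(310 + 1870) - 1*(-757/6) = (-7622925 - 26103330 + 14800 + 24*3496900 - 29920)/2180 + 757/6 = (-7622925 - 26103330 + 14800 + 83925600 - 29920)/2180 + 757/6 = (1/2180)*50184225 + 757/6 = 10036845/436 + 757/6 = 30275561/1308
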